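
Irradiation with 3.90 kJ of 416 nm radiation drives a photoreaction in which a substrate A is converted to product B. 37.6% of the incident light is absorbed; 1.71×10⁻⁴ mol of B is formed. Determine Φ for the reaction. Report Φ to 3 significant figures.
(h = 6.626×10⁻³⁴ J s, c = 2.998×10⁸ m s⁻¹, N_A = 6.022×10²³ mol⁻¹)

Photon energy at 416 nm: hc/λ = (6.626×10⁻³⁴)(2.998×10⁸)/(416×10⁻⁹) = 4.775×10⁻¹⁹ J.
Incident energy: 3.90 kJ = 3900 J.
Photons incident: 3900 / 4.775×10⁻¹⁹ = 8.168×10²¹, i.e. 8.168×10²¹/6.022×10²³ = 0.01356 mol.
Photons absorbed: 0.376 × 0.01356 = 0.005099 mol.
Φ = 1.71×10⁻⁴ mol / 0.005099 mol photons = 0.0335.

Φ = 0.0335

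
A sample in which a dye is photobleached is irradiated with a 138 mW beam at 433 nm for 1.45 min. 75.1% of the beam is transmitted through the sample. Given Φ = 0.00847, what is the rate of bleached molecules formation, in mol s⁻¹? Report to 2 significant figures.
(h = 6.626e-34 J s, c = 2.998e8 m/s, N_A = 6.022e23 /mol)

1.1e-9 mol s⁻¹

Photon energy at 433 nm: hc/λ = (6.626e-34)(2.998e8)/(433e-9) = 4.588e-19 J.
Energy delivered: (138 mW)(87 s) = 12.01 J.
Photons incident: 12.01 / 4.588e-19 = 2.618e19, i.e. 2.618e19/6.022e23 = 4.347e-5 mol.
Fraction absorbed: 1 − 75.1/100 = 0.2490.
Photons absorbed: 0.2490 × 4.347e-5 = 1.082e-5 mol.
Product formed: 0.00847 × 1.082e-5 = 9.165e-8 mol.
Rate: 9.165e-8 / 87 s = 1.1e-9 mol s⁻¹.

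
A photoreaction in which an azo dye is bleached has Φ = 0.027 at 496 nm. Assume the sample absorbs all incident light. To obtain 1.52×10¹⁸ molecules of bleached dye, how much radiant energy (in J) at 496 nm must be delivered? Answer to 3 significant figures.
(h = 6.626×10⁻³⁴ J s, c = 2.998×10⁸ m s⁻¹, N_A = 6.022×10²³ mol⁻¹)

Product: 1.52×10¹⁸ / 6.022×10²³ = 2.524×10⁻⁶ mol.
Photons that must be absorbed: 2.524×10⁻⁶ / 0.027 = 9.348×10⁻⁵ mol.
Photon energy: hc/λ = 4.005×10⁻¹⁹ J; per mole, 2.412×10⁵ J mol⁻¹.
Energy required: 9.348×10⁻⁵ × 2.412×10⁵ = 22.5 J.

22.5 J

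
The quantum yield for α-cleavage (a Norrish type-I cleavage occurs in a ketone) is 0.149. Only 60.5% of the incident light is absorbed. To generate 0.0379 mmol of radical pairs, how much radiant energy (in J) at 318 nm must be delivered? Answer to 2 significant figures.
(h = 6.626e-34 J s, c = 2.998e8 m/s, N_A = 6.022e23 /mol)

Product: 0.0379 mmol = 3.79e-5 mol.
Photons that must be absorbed: 3.79e-5 / 0.149 = 2.544e-4 mol.
Incident photons needed: 2.544e-4 / 0.605 = 4.205e-4 mol.
Photon energy: hc/λ = 6.247e-19 J; per mole, 3.762e5 J mol⁻¹.
Energy required: 4.205e-4 × 3.762e5 = 160 J.

160 J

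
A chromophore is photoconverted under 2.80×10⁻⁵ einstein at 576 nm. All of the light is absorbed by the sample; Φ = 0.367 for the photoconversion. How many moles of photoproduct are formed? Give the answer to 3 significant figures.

Product: Φ × n_abs = 0.367 × 2.80×10⁻⁵ = 1.028×10⁻⁵ mol.

1.03×10⁻⁵ mol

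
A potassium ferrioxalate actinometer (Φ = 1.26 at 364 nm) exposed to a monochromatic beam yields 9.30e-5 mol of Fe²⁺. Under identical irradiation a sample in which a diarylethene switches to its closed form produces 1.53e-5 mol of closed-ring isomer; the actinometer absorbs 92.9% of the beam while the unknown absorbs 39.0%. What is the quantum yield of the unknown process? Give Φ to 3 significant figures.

Φ = 0.494

Photons absorbed by the actinometer: 9.30e-5 / 1.26 = 7.381e-5 mol.
Incident flux: 7.381e-5 / 0.929 = 7.945e-5 einstein.
Absorbed by unknown: 0.390 × 7.945e-5 = 3.099e-5 mol.
Φ(unknown) = 1.53e-5 / 3.099e-5 = 0.494.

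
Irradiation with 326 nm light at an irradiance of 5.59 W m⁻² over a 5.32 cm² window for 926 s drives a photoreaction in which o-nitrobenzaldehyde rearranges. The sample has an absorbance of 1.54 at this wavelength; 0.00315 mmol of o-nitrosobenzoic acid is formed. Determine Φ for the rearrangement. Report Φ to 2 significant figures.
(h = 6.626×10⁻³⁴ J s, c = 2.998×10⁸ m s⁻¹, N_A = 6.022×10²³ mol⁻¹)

Product: 0.00315 mmol = 3.15×10⁻⁶ mol.
Photon energy at 326 nm: hc/λ = (6.626×10⁻³⁴)(2.998×10⁸)/(326×10⁻⁹) = 6.093×10⁻¹⁹ J.
Energy delivered: (5.59 W m⁻²)(5.32×10⁻⁴ m²)(926 s) = 2.754 J.
Photons incident: 2.754 / 6.093×10⁻¹⁹ = 4.520×10¹⁸, i.e. 4.520×10¹⁸/6.022×10²³ = 7.506×10⁻⁶ mol.
Fraction absorbed: 1 − 10^(−1.54) = 0.9712.
Photons absorbed: 0.9712 × 7.506×10⁻⁶ = 7.290×10⁻⁶ mol.
Φ = 3.15×10⁻⁶ mol / 7.290×10⁻⁶ mol photons = 0.43.

Φ = 0.43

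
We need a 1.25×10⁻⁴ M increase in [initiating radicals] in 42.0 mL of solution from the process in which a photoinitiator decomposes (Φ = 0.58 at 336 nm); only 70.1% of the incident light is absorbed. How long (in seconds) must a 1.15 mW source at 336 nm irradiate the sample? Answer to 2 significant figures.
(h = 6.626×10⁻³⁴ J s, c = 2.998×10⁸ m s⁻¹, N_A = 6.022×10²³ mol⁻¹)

Product: (1.25×10⁻⁴ M)(0.042 L) = 5.250×10⁻⁶ mol.
Photons that must be absorbed: 5.250×10⁻⁶ / 0.58 = 9.052×10⁻⁶ mol.
Incident photons needed: 9.052×10⁻⁶ / 0.701 = 1.291×10⁻⁵ mol.
Photon energy: hc/λ = 5.912×10⁻¹⁹ J; per mole, 3.560×10⁵ J mol⁻¹.
Energy required: 1.291×10⁻⁵ × 3.560×10⁵ = 4.596 J.
Time: 4.596 J / 0.00115 W = 4000 s.

t ≈ 4000 s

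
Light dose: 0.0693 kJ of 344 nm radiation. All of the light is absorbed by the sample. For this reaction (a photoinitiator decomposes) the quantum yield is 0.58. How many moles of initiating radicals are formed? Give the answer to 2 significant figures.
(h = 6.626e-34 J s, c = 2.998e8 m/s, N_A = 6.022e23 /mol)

Photon energy at 344 nm: hc/λ = (6.626e-34)(2.998e8)/(344e-9) = 5.775e-19 J.
Incident energy: 0.0693 kJ = 69.3 J.
Photons incident: 69.3 / 5.775e-19 = 1.200e20, i.e. 1.200e20/6.022e23 = 1.993e-4 mol.
Product: Φ × n_abs = 0.58 × 1.993e-4 = 1.156e-4 mol.

1.2e-4 mol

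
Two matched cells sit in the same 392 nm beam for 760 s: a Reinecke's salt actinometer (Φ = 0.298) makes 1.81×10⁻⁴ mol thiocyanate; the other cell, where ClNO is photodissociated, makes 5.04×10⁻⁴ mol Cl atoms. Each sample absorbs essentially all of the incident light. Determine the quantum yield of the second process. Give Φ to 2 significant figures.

Φ = 0.83

Photons absorbed by the actinometer: 1.81×10⁻⁴ / 0.298 = 6.074×10⁻⁴ mol.
Φ(unknown) = 5.04×10⁻⁴ / 6.074×10⁻⁴ = 0.83.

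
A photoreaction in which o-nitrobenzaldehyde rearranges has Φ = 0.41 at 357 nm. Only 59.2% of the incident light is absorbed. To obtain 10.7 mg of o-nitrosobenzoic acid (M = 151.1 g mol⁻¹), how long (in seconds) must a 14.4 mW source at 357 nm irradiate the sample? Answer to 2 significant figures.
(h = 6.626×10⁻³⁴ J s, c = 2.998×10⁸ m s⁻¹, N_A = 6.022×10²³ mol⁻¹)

Product: 10.7 mg / 151.1 g mol⁻¹ = 7.081×10⁻⁵ mol.
Photons that must be absorbed: 7.081×10⁻⁵ / 0.41 = 1.727×10⁻⁴ mol.
Incident photons needed: 1.727×10⁻⁴ / 0.592 = 2.917×10⁻⁴ mol.
Photon energy: hc/λ = 5.564×10⁻¹⁹ J; per mole, 3.351×10⁵ J mol⁻¹.
Energy required: 2.917×10⁻⁴ × 3.351×10⁵ = 97.75 J.
Time: 97.75 J / 0.0144 W = 6800 s.

t ≈ 6800 s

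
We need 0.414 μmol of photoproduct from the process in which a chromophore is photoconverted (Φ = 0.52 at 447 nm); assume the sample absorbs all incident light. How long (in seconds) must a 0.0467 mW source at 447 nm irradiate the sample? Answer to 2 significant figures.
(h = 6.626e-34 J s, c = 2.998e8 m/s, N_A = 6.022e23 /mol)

Product: 0.414 μmol = 4.14e-7 mol.
Photons that must be absorbed: 4.14e-7 / 0.52 = 7.962e-7 mol.
Photon energy: hc/λ = 4.444e-19 J; per mole, 2.676e5 J mol⁻¹.
Energy required: 7.962e-7 × 2.676e5 = 0.2131 J.
Time: 0.2131 J / 4.67e-05 W = 4600 s.

t ≈ 4600 s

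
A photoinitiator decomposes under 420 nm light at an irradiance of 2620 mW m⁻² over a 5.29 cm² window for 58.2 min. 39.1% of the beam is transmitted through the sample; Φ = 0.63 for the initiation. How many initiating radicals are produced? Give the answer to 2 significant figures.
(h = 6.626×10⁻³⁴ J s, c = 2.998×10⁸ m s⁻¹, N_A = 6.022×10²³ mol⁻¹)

Photon energy at 420 nm: hc/λ = (6.626×10⁻³⁴)(2.998×10⁸)/(420×10⁻⁹) = 4.730×10⁻¹⁹ J.
Energy delivered: (2620 mW m⁻²)(5.29×10⁻⁴ m²)(3492 s) = 4.840 J.
Photons incident: 4.840 / 4.730×10⁻¹⁹ = 1.023×10¹⁹, i.e. 1.023×10¹⁹/6.022×10²³ = 1.699×10⁻⁵ mol.
Fraction absorbed: 1 − 39.1/100 = 0.6090.
Photons absorbed: 0.6090 × 1.699×10⁻⁵ = 1.035×10⁻⁵ mol.
Product: Φ × n_abs = 0.63 × 1.035×10⁻⁵ = 6.521×10⁻⁶ mol.
As a count: 6.521×10⁻⁶ × 6.022×10²³ = 3.9×10¹⁸.

3.9×10¹⁸ initiating radicals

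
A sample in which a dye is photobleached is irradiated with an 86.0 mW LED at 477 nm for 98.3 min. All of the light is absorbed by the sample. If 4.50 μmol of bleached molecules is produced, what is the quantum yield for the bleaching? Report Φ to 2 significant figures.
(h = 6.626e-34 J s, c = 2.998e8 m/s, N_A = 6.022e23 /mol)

Product: 4.50 μmol = 4.50e-6 mol.
Photon energy at 477 nm: hc/λ = (6.626e-34)(2.998e8)/(477e-9) = 4.165e-19 J.
Energy delivered: (86.0 mW)(5898 s) = 507.2 J.
Photons incident: 507.2 / 4.165e-19 = 1.218e21, i.e. 1.218e21/6.022e23 = 0.002023 mol.
Φ = 4.50e-6 mol / 0.002023 mol photons = 0.0022.

Φ = 0.0022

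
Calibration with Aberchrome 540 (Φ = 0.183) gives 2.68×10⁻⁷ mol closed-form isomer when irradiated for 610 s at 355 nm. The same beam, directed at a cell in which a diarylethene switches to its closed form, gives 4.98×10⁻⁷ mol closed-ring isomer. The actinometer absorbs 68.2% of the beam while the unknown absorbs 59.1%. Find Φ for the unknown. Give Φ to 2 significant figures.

Φ = 0.39

Photons absorbed by the actinometer: 2.68×10⁻⁷ / 0.183 = 1.464×10⁻⁶ mol.
Incident flux: 1.464×10⁻⁶ / 0.682 = 2.147×10⁻⁶ einstein.
Absorbed by unknown: 0.591 × 2.147×10⁻⁶ = 1.269×10⁻⁶ mol.
Φ(unknown) = 4.98×10⁻⁷ / 1.269×10⁻⁶ = 0.39.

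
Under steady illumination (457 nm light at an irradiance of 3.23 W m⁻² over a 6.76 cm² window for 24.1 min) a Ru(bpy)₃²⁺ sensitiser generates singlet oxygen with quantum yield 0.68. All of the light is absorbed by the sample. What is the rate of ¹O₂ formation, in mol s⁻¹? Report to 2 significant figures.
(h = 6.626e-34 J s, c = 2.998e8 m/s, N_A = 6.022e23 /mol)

Photon energy at 457 nm: hc/λ = (6.626e-34)(2.998e8)/(457e-9) = 4.347e-19 J.
Energy delivered: (3.23 W m⁻²)(6.76e-4 m²)(1446 s) = 3.157 J.
Photons incident: 3.157 / 4.347e-19 = 7.262e18, i.e. 7.262e18/6.022e23 = 1.206e-5 mol.
Product formed: 0.68 × 1.206e-5 = 8.201e-6 mol.
Rate: 8.201e-6 / 1446 s = 5.7e-9 mol s⁻¹.

5.7e-9 mol s⁻¹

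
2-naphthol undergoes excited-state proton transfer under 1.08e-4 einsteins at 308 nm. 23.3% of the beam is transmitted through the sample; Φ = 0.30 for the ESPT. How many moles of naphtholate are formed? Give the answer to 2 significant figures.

Fraction absorbed: 1 − 23.3/100 = 0.7670.
Photons absorbed: 0.7670 × 1.08e-4 = 8.284e-5 mol.
Product: Φ × n_abs = 0.30 × 8.284e-5 = 2.485e-5 mol.

2.5e-5 mol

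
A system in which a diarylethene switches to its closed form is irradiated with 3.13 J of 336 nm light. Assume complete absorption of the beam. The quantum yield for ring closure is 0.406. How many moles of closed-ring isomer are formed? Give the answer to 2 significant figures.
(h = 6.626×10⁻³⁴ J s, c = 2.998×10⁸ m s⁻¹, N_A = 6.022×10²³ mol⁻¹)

Photon energy at 336 nm: hc/λ = (6.626×10⁻³⁴)(2.998×10⁸)/(336×10⁻⁹) = 5.912×10⁻¹⁹ J.
Photons incident: 3.13 / 5.912×10⁻¹⁹ = 5.294×10¹⁸, i.e. 5.294×10¹⁸/6.022×10²³ = 8.791×10⁻⁶ mol.
Product: Φ × n_abs = 0.406 × 8.791×10⁻⁶ = 3.569×10⁻⁶ mol.

3.6×10⁻⁶ mol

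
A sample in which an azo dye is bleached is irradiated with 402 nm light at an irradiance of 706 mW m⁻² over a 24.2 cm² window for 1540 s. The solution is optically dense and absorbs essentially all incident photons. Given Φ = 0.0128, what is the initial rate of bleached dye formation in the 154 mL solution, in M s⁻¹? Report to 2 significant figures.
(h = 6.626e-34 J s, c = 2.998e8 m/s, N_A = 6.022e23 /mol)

4.8e-10 M s⁻¹

Photon energy at 402 nm: hc/λ = (6.626e-34)(2.998e8)/(402e-9) = 4.941e-19 J.
Energy delivered: (706 mW m⁻²)(24.2e-4 m²)(1540 s) = 2.631 J.
Photons incident: 2.631 / 4.941e-19 = 5.325e18, i.e. 5.325e18/6.022e23 = 8.843e-6 mol.
Product formed: 0.0128 × 8.843e-6 = 1.132e-7 mol.
Rate: 1.132e-7 mol / (1540 s × 0.154 L) = 4.8e-10 M s⁻¹.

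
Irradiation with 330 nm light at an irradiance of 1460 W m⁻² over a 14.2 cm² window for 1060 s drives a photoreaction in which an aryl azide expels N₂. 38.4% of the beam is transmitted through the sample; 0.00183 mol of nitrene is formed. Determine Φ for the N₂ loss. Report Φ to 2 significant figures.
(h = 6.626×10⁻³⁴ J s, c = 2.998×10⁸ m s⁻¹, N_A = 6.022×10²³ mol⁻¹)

Φ = 0.49

Photon energy at 330 nm: hc/λ = (6.626×10⁻³⁴)(2.998×10⁸)/(330×10⁻⁹) = 6.020×10⁻¹⁹ J.
Energy delivered: (1460 W m⁻²)(14.2×10⁻⁴ m²)(1060 s) = 2198 J.
Photons incident: 2198 / 6.020×10⁻¹⁹ = 3.651×10²¹, i.e. 3.651×10²¹/6.022×10²³ = 0.006063 mol.
Fraction absorbed: 1 − 38.4/100 = 0.6160.
Photons absorbed: 0.6160 × 0.006063 = 0.003735 mol.
Φ = 0.00183 mol / 0.003735 mol photons = 0.49.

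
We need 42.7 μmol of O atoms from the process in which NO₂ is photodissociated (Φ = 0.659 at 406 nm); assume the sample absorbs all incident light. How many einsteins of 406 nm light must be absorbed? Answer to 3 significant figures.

6.48×10⁻⁵ einstein

Product: 42.7 μmol = 4.27×10⁻⁵ mol.
Photons that must be absorbed: 4.27×10⁻⁵ / 0.659 = 6.480×10⁻⁵ mol.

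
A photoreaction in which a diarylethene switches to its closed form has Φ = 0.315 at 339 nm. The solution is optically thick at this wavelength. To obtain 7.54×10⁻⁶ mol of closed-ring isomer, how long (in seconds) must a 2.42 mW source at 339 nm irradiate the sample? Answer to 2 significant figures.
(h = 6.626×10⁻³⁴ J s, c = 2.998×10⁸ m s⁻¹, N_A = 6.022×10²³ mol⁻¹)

Photons that must be absorbed: 7.54×10⁻⁶ / 0.315 = 2.394×10⁻⁵ mol.
Photon energy: hc/λ = 5.860×10⁻¹⁹ J; per mole, 3.529×10⁵ J mol⁻¹.
Energy required: 2.394×10⁻⁵ × 3.529×10⁵ = 8.448 J.
Time: 8.448 J / 0.00242 W = 3500 s.

t ≈ 3500 s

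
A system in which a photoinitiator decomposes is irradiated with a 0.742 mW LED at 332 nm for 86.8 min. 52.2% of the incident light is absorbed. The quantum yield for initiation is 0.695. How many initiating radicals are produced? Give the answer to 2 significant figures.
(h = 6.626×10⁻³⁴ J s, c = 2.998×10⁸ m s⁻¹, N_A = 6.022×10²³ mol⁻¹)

Photon energy at 332 nm: hc/λ = (6.626×10⁻³⁴)(2.998×10⁸)/(332×10⁻⁹) = 5.983×10⁻¹⁹ J.
Energy delivered: (0.742 mW)(5208 s) = 3.864 J.
Photons incident: 3.864 / 5.983×10⁻¹⁹ = 6.458×10¹⁸, i.e. 6.458×10¹⁸/6.022×10²³ = 1.072×10⁻⁵ mol.
Photons absorbed: 0.522 × 1.072×10⁻⁵ = 5.596×10⁻⁶ mol.
Product: Φ × n_abs = 0.695 × 5.596×10⁻⁶ = 3.889×10⁻⁶ mol.
As a count: 3.889×10⁻⁶ × 6.022×10²³ = 2.3×10¹⁸.

2.3×10¹⁸ initiating radicals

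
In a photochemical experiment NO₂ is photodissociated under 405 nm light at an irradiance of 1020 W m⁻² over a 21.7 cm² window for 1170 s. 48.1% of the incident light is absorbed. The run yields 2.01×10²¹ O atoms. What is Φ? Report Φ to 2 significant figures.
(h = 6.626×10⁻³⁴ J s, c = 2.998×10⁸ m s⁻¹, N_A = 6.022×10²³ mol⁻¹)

Product: 2.01×10²¹ / 6.022×10²³ = 0.003338 mol.
Photon energy at 405 nm: hc/λ = (6.626×10⁻³⁴)(2.998×10⁸)/(405×10⁻⁹) = 4.905×10⁻¹⁹ J.
Energy delivered: (1020 W m⁻²)(21.7×10⁻⁴ m²)(1170 s) = 2590 J.
Photons incident: 2590 / 4.905×10⁻¹⁹ = 5.280×10²¹, i.e. 5.280×10²¹/6.022×10²³ = 0.008768 mol.
Photons absorbed: 0.481 × 0.008768 = 0.004217 mol.
Φ = 0.003338 mol / 0.004217 mol photons = 0.79.

Φ = 0.79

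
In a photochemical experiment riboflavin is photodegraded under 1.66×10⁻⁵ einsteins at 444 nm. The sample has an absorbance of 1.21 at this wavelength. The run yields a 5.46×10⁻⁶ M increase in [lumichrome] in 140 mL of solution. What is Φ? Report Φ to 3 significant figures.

Product: (5.46×10⁻⁶ M)(0.14 L) = 7.644×10⁻⁷ mol.
Fraction absorbed: 1 − 10^(−1.21) = 0.9383.
Photons absorbed: 0.9383 × 1.66×10⁻⁵ = 1.558×10⁻⁵ mol.
Φ = 7.644×10⁻⁷ mol / 1.558×10⁻⁵ mol photons = 0.0491.

Φ = 0.0491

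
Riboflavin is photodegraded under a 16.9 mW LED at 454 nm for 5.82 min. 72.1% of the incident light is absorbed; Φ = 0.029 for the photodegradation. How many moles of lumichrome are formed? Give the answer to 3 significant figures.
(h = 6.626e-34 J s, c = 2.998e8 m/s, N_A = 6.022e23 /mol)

Photon energy at 454 nm: hc/λ = (6.626e-34)(2.998e8)/(454e-9) = 4.375e-19 J.
Energy delivered: (16.9 mW)(349.2 s) = 5.901 J.
Photons incident: 5.901 / 4.375e-19 = 1.349e19, i.e. 1.349e19/6.022e23 = 2.240e-5 mol.
Photons absorbed: 0.721 × 2.240e-5 = 1.615e-5 mol.
Product: Φ × n_abs = 0.029 × 1.615e-5 = 4.684e-7 mol.

4.68e-7 mol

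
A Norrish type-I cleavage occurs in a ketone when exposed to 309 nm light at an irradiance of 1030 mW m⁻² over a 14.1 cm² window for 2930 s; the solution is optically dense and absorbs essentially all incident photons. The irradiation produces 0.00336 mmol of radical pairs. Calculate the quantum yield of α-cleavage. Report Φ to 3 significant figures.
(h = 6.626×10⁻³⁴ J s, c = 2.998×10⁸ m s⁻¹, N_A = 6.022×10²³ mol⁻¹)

Product: 0.00336 mmol = 3.36×10⁻⁶ mol.
Photon energy at 309 nm: hc/λ = (6.626×10⁻³⁴)(2.998×10⁸)/(309×10⁻⁹) = 6.429×10⁻¹⁹ J.
Energy delivered: (1030 mW m⁻²)(14.1×10⁻⁴ m²)(2930 s) = 4.255 J.
Photons incident: 4.255 / 6.429×10⁻¹⁹ = 6.618×10¹⁸, i.e. 6.618×10¹⁸/6.022×10²³ = 1.099×10⁻⁵ mol.
Φ = 3.36×10⁻⁶ mol / 1.099×10⁻⁵ mol photons = 0.306.

Φ = 0.306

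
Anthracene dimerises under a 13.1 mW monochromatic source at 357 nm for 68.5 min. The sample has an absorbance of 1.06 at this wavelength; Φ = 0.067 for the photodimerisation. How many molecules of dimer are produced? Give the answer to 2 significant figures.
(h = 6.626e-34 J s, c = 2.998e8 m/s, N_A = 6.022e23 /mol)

Photon energy at 357 nm: hc/λ = (6.626e-34)(2.998e8)/(357e-9) = 5.564e-19 J.
Energy delivered: (13.1 mW)(4110 s) = 53.84 J.
Photons incident: 53.84 / 5.564e-19 = 9.676e19, i.e. 9.676e19/6.022e23 = 1.607e-4 mol.
Fraction absorbed: 1 − 10^(−1.06) = 0.9129.
Photons absorbed: 0.9129 × 1.607e-4 = 1.467e-4 mol.
Product: Φ × n_abs = 0.067 × 1.467e-4 = 9.829e-6 mol.
As a count: 9.829e-6 × 6.022e23 = 5.9e18.

5.9e18 molecules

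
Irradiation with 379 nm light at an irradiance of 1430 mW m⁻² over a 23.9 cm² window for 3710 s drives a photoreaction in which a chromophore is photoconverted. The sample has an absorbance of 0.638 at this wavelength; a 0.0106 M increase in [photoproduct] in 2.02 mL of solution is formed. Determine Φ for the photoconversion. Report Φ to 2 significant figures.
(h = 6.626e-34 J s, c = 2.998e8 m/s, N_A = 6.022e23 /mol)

Product: (0.0106 M)(0.00202 L) = 2.141e-5 mol.
Photon energy at 379 nm: hc/λ = (6.626e-34)(2.998e8)/(379e-9) = 5.241e-19 J.
Energy delivered: (1430 mW m⁻²)(23.9e-4 m²)(3710 s) = 12.68 J.
Photons incident: 12.68 / 5.241e-19 = 2.419e19, i.e. 2.419e19/6.022e23 = 4.017e-5 mol.
Fraction absorbed: 1 − 10^(−0.638) = 0.7699.
Photons absorbed: 0.7699 × 4.017e-5 = 3.093e-5 mol.
Φ = 2.141e-5 mol / 3.093e-5 mol photons = 0.69.

Φ = 0.69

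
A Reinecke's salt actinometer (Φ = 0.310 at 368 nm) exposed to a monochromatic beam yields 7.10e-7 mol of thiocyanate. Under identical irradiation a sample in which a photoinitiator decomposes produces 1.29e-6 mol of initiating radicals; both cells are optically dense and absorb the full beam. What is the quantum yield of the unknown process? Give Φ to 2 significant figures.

Φ = 0.56

Photons absorbed by the actinometer: 7.10e-7 / 0.310 = 2.290e-6 mol.
Φ(unknown) = 1.29e-6 / 2.290e-6 = 0.56.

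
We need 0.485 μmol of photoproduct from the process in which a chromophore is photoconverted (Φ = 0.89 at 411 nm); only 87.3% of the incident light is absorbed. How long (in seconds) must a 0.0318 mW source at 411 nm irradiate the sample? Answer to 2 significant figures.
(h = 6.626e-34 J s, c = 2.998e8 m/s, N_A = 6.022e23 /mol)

Product: 0.485 μmol = 4.85e-7 mol.
Photons that must be absorbed: 4.85e-7 / 0.89 = 5.449e-7 mol.
Incident photons needed: 5.449e-7 / 0.873 = 6.242e-7 mol.
Photon energy: hc/λ = 4.833e-19 J; per mole, 2.910e5 J mol⁻¹.
Energy required: 6.242e-7 × 2.910e5 = 0.1816 J.
Time: 0.1816 J / 3.18e-05 W = 5700 s.

t ≈ 5700 s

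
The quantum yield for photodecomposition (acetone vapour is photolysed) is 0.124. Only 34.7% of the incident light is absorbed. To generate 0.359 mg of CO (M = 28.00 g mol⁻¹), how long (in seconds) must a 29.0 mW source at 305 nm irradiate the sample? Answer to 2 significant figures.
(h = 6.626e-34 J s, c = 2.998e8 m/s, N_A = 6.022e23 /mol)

Product: 0.359 mg / 28.00 g mol⁻¹ = 1.282e-5 mol.
Photons that must be absorbed: 1.282e-5 / 0.124 = 1.034e-4 mol.
Incident photons needed: 1.034e-4 / 0.347 = 2.980e-4 mol.
Photon energy: hc/λ = 6.513e-19 J; per mole, 3.922e5 J mol⁻¹.
Energy required: 2.980e-4 × 3.922e5 = 116.9 J.
Time: 116.9 J / 0.029 W = 4000 s.

t ≈ 4000 s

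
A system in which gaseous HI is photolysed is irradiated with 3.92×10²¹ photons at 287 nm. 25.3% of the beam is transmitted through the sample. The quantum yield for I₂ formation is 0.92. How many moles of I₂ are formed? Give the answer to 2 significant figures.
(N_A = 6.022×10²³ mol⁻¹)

0.0045 mol

Moles of photons: 3.92×10²¹ / 6.022×10²³ = 0.006509 mol.
Fraction absorbed: 1 − 25.3/100 = 0.7470.
Photons absorbed: 0.7470 × 0.006509 = 0.004862 mol.
Product: Φ × n_abs = 0.92 × 0.004862 = 0.004473 mol.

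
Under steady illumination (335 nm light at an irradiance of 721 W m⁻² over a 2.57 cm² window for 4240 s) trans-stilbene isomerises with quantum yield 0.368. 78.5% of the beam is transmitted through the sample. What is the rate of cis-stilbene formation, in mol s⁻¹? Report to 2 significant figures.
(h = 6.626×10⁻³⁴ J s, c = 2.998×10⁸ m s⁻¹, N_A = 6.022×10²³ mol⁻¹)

4.1×10⁻⁸ mol s⁻¹

Photon energy at 335 nm: hc/λ = (6.626×10⁻³⁴)(2.998×10⁸)/(335×10⁻⁹) = 5.930×10⁻¹⁹ J.
Energy delivered: (721 W m⁻²)(2.57×10⁻⁴ m²)(4240 s) = 785.7 J.
Photons incident: 785.7 / 5.930×10⁻¹⁹ = 1.325×10²¹, i.e. 1.325×10²¹/6.022×10²³ = 0.002200 mol.
Fraction absorbed: 1 − 78.5/100 = 0.2150.
Photons absorbed: 0.2150 × 0.002200 = 4.730×10⁻⁴ mol.
Product formed: 0.368 × 4.730×10⁻⁴ = 1.741×10⁻⁴ mol.
Rate: 1.741×10⁻⁴ / 4240 s = 4.1×10⁻⁸ mol s⁻¹.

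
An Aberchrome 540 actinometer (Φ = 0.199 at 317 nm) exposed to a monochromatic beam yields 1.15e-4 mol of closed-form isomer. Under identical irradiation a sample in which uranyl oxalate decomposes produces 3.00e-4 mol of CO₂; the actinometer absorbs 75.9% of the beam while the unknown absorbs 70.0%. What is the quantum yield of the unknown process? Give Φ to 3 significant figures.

Φ = 0.563

Photons absorbed by the actinometer: 1.15e-4 / 0.199 = 5.779e-4 mol.
Incident flux: 5.779e-4 / 0.759 = 7.614e-4 einstein.
Absorbed by unknown: 0.700 × 7.614e-4 = 5.330e-4 mol.
Φ(unknown) = 3.00e-4 / 5.330e-4 = 0.563.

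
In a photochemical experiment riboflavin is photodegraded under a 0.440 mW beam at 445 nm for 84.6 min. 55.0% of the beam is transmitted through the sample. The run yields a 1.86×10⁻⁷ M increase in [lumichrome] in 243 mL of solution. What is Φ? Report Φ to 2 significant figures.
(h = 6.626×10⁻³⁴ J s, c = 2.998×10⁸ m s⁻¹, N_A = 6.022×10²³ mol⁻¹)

Φ = 0.012

Product: (1.86×10⁻⁷ M)(0.243 L) = 4.520×10⁻⁸ mol.
Photon energy at 445 nm: hc/λ = (6.626×10⁻³⁴)(2.998×10⁸)/(445×10⁻⁹) = 4.464×10⁻¹⁹ J.
Energy delivered: (0.440 mW)(5076 s) = 2.233 J.
Photons incident: 2.233 / 4.464×10⁻¹⁹ = 5.002×10¹⁸, i.e. 5.002×10¹⁸/6.022×10²³ = 8.306×10⁻⁶ mol.
Fraction absorbed: 1 − 55.0/100 = 0.4500.
Photons absorbed: 0.4500 × 8.306×10⁻⁶ = 3.738×10⁻⁶ mol.
Φ = 4.520×10⁻⁸ mol / 3.738×10⁻⁶ mol photons = 0.012.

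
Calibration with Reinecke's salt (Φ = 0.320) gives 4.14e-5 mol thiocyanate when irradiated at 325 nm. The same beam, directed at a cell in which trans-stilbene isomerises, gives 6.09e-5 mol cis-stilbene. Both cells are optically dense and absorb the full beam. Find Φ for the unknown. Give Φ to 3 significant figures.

Photons absorbed by the actinometer: 4.14e-5 / 0.320 = 1.294e-4 mol.
Φ(unknown) = 6.09e-5 / 1.294e-4 = 0.471.

Φ = 0.471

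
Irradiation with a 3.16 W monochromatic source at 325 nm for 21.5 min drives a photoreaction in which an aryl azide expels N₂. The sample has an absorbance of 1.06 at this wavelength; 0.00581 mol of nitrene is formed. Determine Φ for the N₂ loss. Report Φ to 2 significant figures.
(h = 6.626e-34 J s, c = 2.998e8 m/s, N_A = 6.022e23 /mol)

Φ = 0.57

Photon energy at 325 nm: hc/λ = (6.626e-34)(2.998e8)/(325e-9) = 6.112e-19 J.
Energy delivered: (3.16 W)(1290 s) = 4076 J.
Photons incident: 4076 / 6.112e-19 = 6.669e21, i.e. 6.669e21/6.022e23 = 0.01107 mol.
Fraction absorbed: 1 − 10^(−1.06) = 0.9129.
Photons absorbed: 0.9129 × 0.01107 = 0.01011 mol.
Φ = 0.00581 mol / 0.01011 mol photons = 0.57.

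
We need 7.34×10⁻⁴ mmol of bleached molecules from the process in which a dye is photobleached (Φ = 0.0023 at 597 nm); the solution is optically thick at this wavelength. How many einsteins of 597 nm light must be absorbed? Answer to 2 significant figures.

Product: 7.34×10⁻⁴ mmol = 7.34×10⁻⁷ mol.
Photons that must be absorbed: 7.34×10⁻⁷ / 0.0023 = 3.191×10⁻⁴ mol.

3.2×10⁻⁴ einstein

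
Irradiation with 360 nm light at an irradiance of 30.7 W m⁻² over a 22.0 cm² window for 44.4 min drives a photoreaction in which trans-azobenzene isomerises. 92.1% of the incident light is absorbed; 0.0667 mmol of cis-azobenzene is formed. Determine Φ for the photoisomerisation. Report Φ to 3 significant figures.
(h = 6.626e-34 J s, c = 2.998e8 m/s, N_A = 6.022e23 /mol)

Product: 0.0667 mmol = 6.67e-5 mol.
Photon energy at 360 nm: hc/λ = (6.626e-34)(2.998e8)/(360e-9) = 5.518e-19 J.
Energy delivered: (30.7 W m⁻²)(22.0e-4 m²)(2664 s) = 179.9 J.
Photons incident: 179.9 / 5.518e-19 = 3.260e20, i.e. 3.260e20/6.022e23 = 5.413e-4 mol.
Photons absorbed: 0.921 × 5.413e-4 = 4.985e-4 mol.
Φ = 6.67e-5 mol / 4.985e-4 mol photons = 0.134.

Φ = 0.134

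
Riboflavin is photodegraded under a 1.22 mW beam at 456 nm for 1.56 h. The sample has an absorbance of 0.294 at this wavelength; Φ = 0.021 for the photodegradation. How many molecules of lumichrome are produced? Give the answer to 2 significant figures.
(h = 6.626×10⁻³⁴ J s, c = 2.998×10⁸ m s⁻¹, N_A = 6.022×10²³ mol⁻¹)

1.6×10¹⁷ molecules

Photon energy at 456 nm: hc/λ = (6.626×10⁻³⁴)(2.998×10⁸)/(456×10⁻⁹) = 4.356×10⁻¹⁹ J.
Energy delivered: (1.22 mW)(5616 s) = 6.852 J.
Photons incident: 6.852 / 4.356×10⁻¹⁹ = 1.573×10¹⁹, i.e. 1.573×10¹⁹/6.022×10²³ = 2.612×10⁻⁵ mol.
Fraction absorbed: 1 − 10^(−0.294) = 0.4918.
Photons absorbed: 0.4918 × 2.612×10⁻⁵ = 1.285×10⁻⁵ mol.
Product: Φ × n_abs = 0.021 × 1.285×10⁻⁵ = 2.699×10⁻⁷ mol.
As a count: 2.699×10⁻⁷ × 6.022×10²³ = 1.6×10¹⁷.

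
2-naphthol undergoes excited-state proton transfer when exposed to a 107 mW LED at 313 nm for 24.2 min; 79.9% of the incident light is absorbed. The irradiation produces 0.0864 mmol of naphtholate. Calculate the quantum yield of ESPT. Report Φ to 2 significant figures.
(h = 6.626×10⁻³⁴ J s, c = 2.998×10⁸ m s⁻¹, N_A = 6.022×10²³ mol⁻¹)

Product: 0.0864 mmol = 8.64×10⁻⁵ mol.
Photon energy at 313 nm: hc/λ = (6.626×10⁻³⁴)(2.998×10⁸)/(313×10⁻⁹) = 6.347×10⁻¹⁹ J.
Energy delivered: (107 mW)(1452 s) = 155.4 J.
Photons incident: 155.4 / 6.347×10⁻¹⁹ = 2.448×10²⁰, i.e. 2.448×10²⁰/6.022×10²³ = 4.065×10⁻⁴ mol.
Photons absorbed: 0.799 × 4.065×10⁻⁴ = 3.248×10⁻⁴ mol.
Φ = 8.64×10⁻⁵ mol / 3.248×10⁻⁴ mol photons = 0.27.

Φ = 0.27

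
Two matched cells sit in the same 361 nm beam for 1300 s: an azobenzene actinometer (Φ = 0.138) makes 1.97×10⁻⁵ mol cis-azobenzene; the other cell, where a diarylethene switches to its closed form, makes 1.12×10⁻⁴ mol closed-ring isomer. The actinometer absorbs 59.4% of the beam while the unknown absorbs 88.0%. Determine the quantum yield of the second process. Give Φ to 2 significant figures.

Φ = 0.53

Photons absorbed by the actinometer: 1.97×10⁻⁵ / 0.138 = 1.428×10⁻⁴ mol.
Incident flux: 1.428×10⁻⁴ / 0.594 = 2.404×10⁻⁴ einstein.
Absorbed by unknown: 0.880 × 2.404×10⁻⁴ = 2.116×10⁻⁴ mol.
Φ(unknown) = 1.12×10⁻⁴ / 2.116×10⁻⁴ = 0.53.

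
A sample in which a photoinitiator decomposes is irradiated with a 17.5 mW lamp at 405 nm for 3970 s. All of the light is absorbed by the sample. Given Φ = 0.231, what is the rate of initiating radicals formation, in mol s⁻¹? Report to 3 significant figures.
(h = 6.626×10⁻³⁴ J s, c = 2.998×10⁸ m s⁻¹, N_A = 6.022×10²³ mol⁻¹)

Photon energy at 405 nm: hc/λ = (6.626×10⁻³⁴)(2.998×10⁸)/(405×10⁻⁹) = 4.905×10⁻¹⁹ J.
Energy delivered: (17.5 mW)(3970 s) = 69.48 J.
Photons incident: 69.48 / 4.905×10⁻¹⁹ = 1.417×10²⁰, i.e. 1.417×10²⁰/6.022×10²³ = 2.353×10⁻⁴ mol.
Product formed: 0.231 × 2.353×10⁻⁴ = 5.435×10⁻⁵ mol.
Rate: 5.435×10⁻⁵ / 3970 s = 1.37×10⁻⁸ mol s⁻¹.

1.37×10⁻⁸ mol s⁻¹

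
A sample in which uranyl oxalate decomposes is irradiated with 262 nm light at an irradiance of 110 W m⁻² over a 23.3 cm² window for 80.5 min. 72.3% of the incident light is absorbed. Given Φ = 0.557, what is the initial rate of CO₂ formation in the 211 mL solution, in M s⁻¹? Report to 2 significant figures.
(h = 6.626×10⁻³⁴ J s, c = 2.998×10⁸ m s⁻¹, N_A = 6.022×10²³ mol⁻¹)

1.1×10⁻⁶ M s⁻¹

Photon energy at 262 nm: hc/λ = (6.626×10⁻³⁴)(2.998×10⁸)/(262×10⁻⁹) = 7.582×10⁻¹⁹ J.
Energy delivered: (110 W m⁻²)(23.3×10⁻⁴ m²)(4830 s) = 1238 J.
Photons incident: 1238 / 7.582×10⁻¹⁹ = 1.633×10²¹, i.e. 1.633×10²¹/6.022×10²³ = 0.002712 mol.
Photons absorbed: 0.723 × 0.002712 = 0.001961 mol.
Product formed: 0.557 × 0.001961 = 0.001092 mol.
Rate: 0.001092 mol / (4830 s × 0.211 L) = 1.1×10⁻⁶ M s⁻¹.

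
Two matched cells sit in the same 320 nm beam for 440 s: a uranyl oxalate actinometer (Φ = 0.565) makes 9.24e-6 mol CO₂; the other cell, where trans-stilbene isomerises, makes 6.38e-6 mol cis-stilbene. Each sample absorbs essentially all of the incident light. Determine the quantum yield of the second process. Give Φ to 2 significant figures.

Φ = 0.39

Photons absorbed by the actinometer: 9.24e-6 / 0.565 = 1.635e-5 mol.
Φ(unknown) = 6.38e-6 / 1.635e-5 = 0.39.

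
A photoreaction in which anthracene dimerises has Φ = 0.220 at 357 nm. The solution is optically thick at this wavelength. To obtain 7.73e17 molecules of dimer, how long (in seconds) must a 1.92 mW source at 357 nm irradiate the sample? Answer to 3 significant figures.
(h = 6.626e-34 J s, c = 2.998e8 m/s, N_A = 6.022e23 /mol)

Product: 7.73e17 / 6.022e23 = 1.284e-6 mol.
Photons that must be absorbed: 1.284e-6 / 0.220 = 5.836e-6 mol.
Photon energy: hc/λ = 5.564e-19 J; per mole, 3.351e5 J mol⁻¹.
Energy required: 5.836e-6 × 3.351e5 = 1.956 J.
Time: 1.956 J / 0.00192 W = 1020 s.

t ≈ 1020 s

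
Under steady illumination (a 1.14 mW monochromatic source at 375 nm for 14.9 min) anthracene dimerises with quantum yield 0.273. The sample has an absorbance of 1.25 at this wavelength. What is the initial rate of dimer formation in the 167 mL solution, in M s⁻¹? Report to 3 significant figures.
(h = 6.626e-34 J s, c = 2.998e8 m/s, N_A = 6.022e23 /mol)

Photon energy at 375 nm: hc/λ = (6.626e-34)(2.998e8)/(375e-9) = 5.297e-19 J.
Energy delivered: (1.14 mW)(894 s) = 1.019 J.
Photons incident: 1.019 / 5.297e-19 = 1.924e18, i.e. 1.924e18/6.022e23 = 3.195e-6 mol.
Fraction absorbed: 1 − 10^(−1.25) = 0.9438.
Photons absorbed: 0.9438 × 3.195e-6 = 3.015e-6 mol.
Product formed: 0.273 × 3.015e-6 = 8.231e-7 mol.
Rate: 8.231e-7 mol / (894 s × 0.167 L) = 5.51e-9 M s⁻¹.

5.51e-9 M s⁻¹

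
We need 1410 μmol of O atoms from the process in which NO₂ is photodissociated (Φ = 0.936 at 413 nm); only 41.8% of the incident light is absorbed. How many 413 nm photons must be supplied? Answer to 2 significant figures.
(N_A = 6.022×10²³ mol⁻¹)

2.2×10²¹ photons

Product: 1410 μmol = 0.00141 mol.
Photons that must be absorbed: 0.00141 / 0.936 = 0.001506 mol.
Incident photons needed: 0.001506 / 0.418 = 0.003603 mol.
Photon count: 0.003603 × 6.022×10²³ = 2.2×10²¹.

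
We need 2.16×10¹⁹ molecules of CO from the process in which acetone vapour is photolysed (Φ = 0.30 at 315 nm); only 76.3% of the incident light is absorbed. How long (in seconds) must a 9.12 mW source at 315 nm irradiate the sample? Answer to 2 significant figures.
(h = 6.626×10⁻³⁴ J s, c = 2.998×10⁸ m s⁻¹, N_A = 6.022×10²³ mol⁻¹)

t ≈ 6500 s

Product: 2.16×10¹⁹ / 6.022×10²³ = 3.587×10⁻⁵ mol.
Photons that must be absorbed: 3.587×10⁻⁵ / 0.30 = 1.196×10⁻⁴ mol.
Incident photons needed: 1.196×10⁻⁴ / 0.763 = 1.567×10⁻⁴ mol.
Photon energy: hc/λ = 6.306×10⁻¹⁹ J; per mole, 3.797×10⁵ J mol⁻¹.
Energy required: 1.567×10⁻⁴ × 3.797×10⁵ = 59.50 J.
Time: 59.50 J / 0.00912 W = 6500 s.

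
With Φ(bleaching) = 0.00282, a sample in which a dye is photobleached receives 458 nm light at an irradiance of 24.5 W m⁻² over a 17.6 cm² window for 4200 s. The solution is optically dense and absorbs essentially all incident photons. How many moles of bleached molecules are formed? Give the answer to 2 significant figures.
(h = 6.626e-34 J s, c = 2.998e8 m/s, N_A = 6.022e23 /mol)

Photon energy at 458 nm: hc/λ = (6.626e-34)(2.998e8)/(458e-9) = 4.337e-19 J.
Energy delivered: (24.5 W m⁻²)(17.6e-4 m²)(4200 s) = 181.1 J.
Photons incident: 181.1 / 4.337e-19 = 4.176e20, i.e. 4.176e20/6.022e23 = 6.935e-4 mol.
Product: Φ × n_abs = 0.00282 × 6.935e-4 = 1.956e-6 mol.

2.0e-6 mol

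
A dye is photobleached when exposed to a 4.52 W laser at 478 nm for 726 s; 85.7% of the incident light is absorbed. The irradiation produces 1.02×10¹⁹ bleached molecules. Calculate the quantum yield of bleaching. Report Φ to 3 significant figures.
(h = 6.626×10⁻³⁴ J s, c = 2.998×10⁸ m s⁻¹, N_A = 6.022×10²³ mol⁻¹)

Φ = 0.00151

Product: 1.02×10¹⁹ / 6.022×10²³ = 1.694×10⁻⁵ mol.
Photon energy at 478 nm: hc/λ = (6.626×10⁻³⁴)(2.998×10⁸)/(478×10⁻⁹) = 4.156×10⁻¹⁹ J.
Energy delivered: (4.52 W)(726 s) = 3282 J.
Photons incident: 3282 / 4.156×10⁻¹⁹ = 7.897×10²¹, i.e. 7.897×10²¹/6.022×10²³ = 0.01311 mol.
Photons absorbed: 0.857 × 0.01311 = 0.01124 mol.
Φ = 1.694×10⁻⁵ mol / 0.01124 mol photons = 0.00151.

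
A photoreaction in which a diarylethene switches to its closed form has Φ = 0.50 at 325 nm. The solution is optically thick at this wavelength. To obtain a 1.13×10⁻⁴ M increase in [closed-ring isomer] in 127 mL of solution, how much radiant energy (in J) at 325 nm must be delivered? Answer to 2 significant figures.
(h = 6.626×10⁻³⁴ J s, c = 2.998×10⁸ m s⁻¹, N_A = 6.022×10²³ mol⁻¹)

11 J

Product: (1.13×10⁻⁴ M)(0.127 L) = 1.435×10⁻⁵ mol.
Photons that must be absorbed: 1.435×10⁻⁵ / 0.50 = 2.870×10⁻⁵ mol.
Photon energy: hc/λ = 6.112×10⁻¹⁹ J; per mole, 3.681×10⁵ J mol⁻¹.
Energy required: 2.870×10⁻⁵ × 3.681×10⁵ = 11 J.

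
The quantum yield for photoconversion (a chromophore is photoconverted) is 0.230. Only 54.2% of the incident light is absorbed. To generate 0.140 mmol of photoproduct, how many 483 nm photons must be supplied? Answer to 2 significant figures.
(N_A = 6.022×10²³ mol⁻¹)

6.8×10²⁰ photons

Product: 0.140 mmol = 1.40×10⁻⁴ mol.
Photons that must be absorbed: 1.40×10⁻⁴ / 0.230 = 6.087×10⁻⁴ mol.
Incident photons needed: 6.087×10⁻⁴ / 0.542 = 0.001123 mol.
Photon count: 0.001123 × 6.022×10²³ = 6.8×10²⁰.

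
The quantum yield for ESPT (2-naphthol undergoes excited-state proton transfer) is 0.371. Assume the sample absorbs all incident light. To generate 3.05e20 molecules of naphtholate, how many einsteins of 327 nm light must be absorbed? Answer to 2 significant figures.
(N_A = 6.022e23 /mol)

Product: 3.05e20 / 6.022e23 = 5.065e-4 mol.
Photons that must be absorbed: 5.065e-4 / 0.371 = 0.001365 mol.

0.0014 einstein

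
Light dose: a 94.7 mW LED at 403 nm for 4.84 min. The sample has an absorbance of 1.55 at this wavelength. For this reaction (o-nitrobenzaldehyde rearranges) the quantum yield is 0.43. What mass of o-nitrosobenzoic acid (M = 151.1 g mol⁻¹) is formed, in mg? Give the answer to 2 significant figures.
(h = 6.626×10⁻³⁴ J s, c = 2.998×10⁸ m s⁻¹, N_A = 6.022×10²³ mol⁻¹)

5.8 mg

Photon energy at 403 nm: hc/λ = (6.626×10⁻³⁴)(2.998×10⁸)/(403×10⁻⁹) = 4.929×10⁻¹⁹ J.
Energy delivered: (94.7 mW)(290.4 s) = 27.50 J.
Photons incident: 27.50 / 4.929×10⁻¹⁹ = 5.579×10¹⁹, i.e. 5.579×10¹⁹/6.022×10²³ = 9.264×10⁻⁵ mol.
Fraction absorbed: 1 − 10^(−1.55) = 0.9718.
Photons absorbed: 0.9718 × 9.264×10⁻⁵ = 9.003×10⁻⁵ mol.
Product: Φ × n_abs = 0.43 × 9.003×10⁻⁵ = 3.871×10⁻⁵ mol.
Mass: 3.871×10⁻⁵ × 151.1 = 0.005849 g = 5.8 mg.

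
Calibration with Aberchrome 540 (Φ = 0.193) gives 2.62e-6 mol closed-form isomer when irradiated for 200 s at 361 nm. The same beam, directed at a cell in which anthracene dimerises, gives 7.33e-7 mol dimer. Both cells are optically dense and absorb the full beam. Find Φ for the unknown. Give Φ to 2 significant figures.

Φ = 0.054

Photons absorbed by the actinometer: 2.62e-6 / 0.193 = 1.358e-5 mol.
Φ(unknown) = 7.33e-7 / 1.358e-5 = 0.054.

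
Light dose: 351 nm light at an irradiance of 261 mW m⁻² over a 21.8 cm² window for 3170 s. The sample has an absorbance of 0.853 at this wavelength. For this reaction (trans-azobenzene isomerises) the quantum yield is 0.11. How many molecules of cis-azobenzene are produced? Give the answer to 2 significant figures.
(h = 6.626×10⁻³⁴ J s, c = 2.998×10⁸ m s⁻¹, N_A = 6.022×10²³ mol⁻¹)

3.0×10¹⁷ molecules

Photon energy at 351 nm: hc/λ = (6.626×10⁻³⁴)(2.998×10⁸)/(351×10⁻⁹) = 5.659×10⁻¹⁹ J.
Energy delivered: (261 mW m⁻²)(21.8×10⁻⁴ m²)(3170 s) = 1.804 J.
Photons incident: 1.804 / 5.659×10⁻¹⁹ = 3.188×10¹⁸, i.e. 3.188×10¹⁸/6.022×10²³ = 5.294×10⁻⁶ mol.
Fraction absorbed: 1 − 10^(−0.853) = 0.8597.
Photons absorbed: 0.8597 × 5.294×10⁻⁶ = 4.551×10⁻⁶ mol.
Product: Φ × n_abs = 0.11 × 4.551×10⁻⁶ = 5.006×10⁻⁷ mol.
As a count: 5.006×10⁻⁷ × 6.022×10²³ = 3.0×10¹⁷.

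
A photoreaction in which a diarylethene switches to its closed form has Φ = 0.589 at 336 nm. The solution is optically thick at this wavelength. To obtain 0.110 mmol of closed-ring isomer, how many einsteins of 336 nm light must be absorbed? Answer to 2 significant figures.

1.9×10⁻⁴ einstein

Product: 0.110 mmol = 1.10×10⁻⁴ mol.
Photons that must be absorbed: 1.10×10⁻⁴ / 0.589 = 1.868×10⁻⁴ mol.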